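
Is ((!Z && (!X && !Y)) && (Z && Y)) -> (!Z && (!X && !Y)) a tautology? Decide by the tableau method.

Valid

Assume the negation and expand:
Initial set: {!(((!Z && (!X && !Y)) && (Z && Y)) -> (!Z && (!X && !Y)))}.
!(((!Z && (!X && !Y)) && (Z && Y)) -> (!Z && (!X && !Y))): α-rule — add ((!Z && (!X && !Y)) && (Z && Y)), !(!Z && (!X && !Y)).
((!Z && (!X && !Y)) && (Z && Y)): α-rule — add (!Z && (!X && !Y)), (Z && Y).
(!Z && (!X && !Y)): α-rule — add !Z, (!X && !Y).
(Z && Y): α-rule — add Z, Y.
× closes — contains both Z and !Z.
All 1 branch closes.
Every branch closed, so the negation is unsatisfiable and the formula is valid.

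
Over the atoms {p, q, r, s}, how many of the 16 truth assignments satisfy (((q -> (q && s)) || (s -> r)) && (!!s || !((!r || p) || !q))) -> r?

12

Initial set: {T ((((q -> (q && s)) || (s -> r)) && (!!s || !((!r || p) || !q))) -> r)}.
T ((((q -> (q && s)) || (s -> r)) && (!!s || !((!r || p) || !q))) -> r): β-rule — branch into F (((q -> (q && s)) || (s -> r)) && (!!s || !((!r || p) || !q)))  //  T r.
  branch 1 (add F (((q -> (q && s)) || (s -> r)) && (!!s || !((!r || p) || !q)))):
    F (((q -> (q && s)) || (s -> r)) && (!!s || !((!r || p) || !q))): β-rule — branch into F ((q -> (q && s)) || (s -> r))  //  F (!!s || !((!r || p) || !q)).
      branch 1.1 (add F ((q -> (q && s)) || (s -> r))):
        F ((q -> (q && s)) || (s -> r)): α-rule — add F (q -> (q && s)), F (s -> r).
        F (q -> (q && s)): α-rule — add T q, F (q && s).
        F (s -> r): α-rule — add T s, F r.
        F (q && s): β-rule — branch into F q  //  F s.
          branch 1.1.1 (add F q):
            × closes — contains both q and !q.
          branch 1.1.2 (add F s):
            × closes — contains both s and !s.
      branch 1.2 (add F (!!s || !((!r || p) || !q))):
        F (!!s || !((!r || p) || !q)): α-rule — add F !!s, F !((!r || p) || !q).
        F !!s: drop double negation, giving F s.
        F !((!r || p) || !q): β-rule — branch into T (!r || p)  //  T !q.
          branch 1.2.1 (add T (!r || p)):
            T (!r || p): β-rule — branch into T !r  //  T p.
              branch 1.2.1.1 (add T !r):
                ○ open, literals {r=F, s=F}.
              branch 1.2.1.2 (add T p):
                ○ open, literals {p=T, s=F}.
          branch 1.2.2 (add T !q):
            ○ open, literals {q=F, s=F}.
  branch 2 (add T r):
    ○ open, literals {r=T}.
2 branches closed, 4 open.
Each open branch fixes some atoms; the unmentioned ones are free. Counting distinct full assignments: branch {r=F, s=F} (p, q) contributes 4 new; branch {p=T, s=F} (q, r) contributes 2 new; branch {q=F, s=F} (p, r) contributes 1 new; branch {r=T} (p, q, s) contributes 5 new. Total: 12.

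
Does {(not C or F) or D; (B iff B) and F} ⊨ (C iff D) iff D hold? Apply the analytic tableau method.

No

Initial set: {((not C or F) or D); ((B iff B) and F); not ((C iff D) iff D)}.
((B iff B) and F): α-rule — add (B iff B), F.
((not C or F) or D): β-rule — branch into (not C or F)  //  D.
  branch 1 (add (not C or F)):
    not ((C iff D) iff D): β-rule — branch into (C iff D), not D  //  not (C iff D), D.
      branch 1.1 (add (C iff D), not D):
        (B iff B): β-rule — branch into B, B  //  not B, not B.
          branch 1.1.1 (add B, B):
            (not C or F): β-rule — branch into not C  //  F.
              branch 1.1.1.1 (add not C):
                (C iff D): β-rule — branch into C, D  //  not C, not D.
                  branch 1.1.1.1.1 (add C, D):
                    × closes — contains both C and not C.
                  branch 1.1.1.1.2 (add not C, not D):
                    ○ open, literals {B=T, C=F, D=F, F=T}.
              branch 1.1.1.2 (add F):
                (C iff D): β-rule — branch into C, D  //  not C, not D.
                  branch 1.1.1.2.1 (add C, D):
                    × closes — contains both D and not D.
                  branch 1.1.1.2.2 (add not C, not D):
                    ○ open, literals {B=T, C=F, D=F, F=T}.
          branch 1.1.2 (add not B, not B):
            (not C or F): β-rule — branch into not C  //  F.
              branch 1.1.2.1 (add not C):
                (C iff D): β-rule — branch into C, D  //  not C, not D.
                  branch 1.1.2.1.1 (add C, D):
                    × closes — contains both C and not C.
                  branch 1.1.2.1.2 (add not C, not D):
                    ○ open, literals {B=F, C=F, D=F, F=T}.
              branch 1.1.2.2 (add F):
                (C iff D): β-rule — branch into C, D  //  not C, not D.
                  branch 1.1.2.2.1 (add C, D):
                    × closes — contains both D and not D.
                  branch 1.1.2.2.2 (add not C, not D):
                    ○ open, literals {B=F, C=F, D=F, F=T}.
      branch 1.2 (add not (C iff D), D):
        (B iff B): β-rule — branch into B, B  //  not B, not B.
          branch 1.2.1 (add B, B):
            (not C or F): β-rule — branch into not C  //  F.
              branch 1.2.1.1 (add not C):
                not (C iff D): β-rule — branch into C, not D  //  not C, D.
                  branch 1.2.1.1.1 (add C, not D):
                    × closes — contains both C and not C.
                  branch 1.2.1.1.2 (add not C, D):
                    ○ open, literals {B=T, C=F, D=T, F=T}.
              branch 1.2.1.2 (add F):
                not (C iff D): β-rule — branch into C, not D  //  not C, D.
                  branch 1.2.1.2.1 (add C, not D):
                    × closes — contains both D and not D.
                  branch 1.2.1.2.2 (add not C, D):
                    ○ open, literals {B=T, C=F, D=T, F=T}.
          branch 1.2.2 (add not B, not B):
            (not C or F): β-rule — branch into not C  //  F.
              branch 1.2.2.1 (add not C):
                not (C iff D): β-rule — branch into C, not D  //  not C, D.
                  branch 1.2.2.1.1 (add C, not D):
                    × closes — contains both C and not C.
                  branch 1.2.2.1.2 (add not C, D):
                    ○ open, literals {B=F, C=F, D=T, F=T}.
              branch 1.2.2.2 (add F):
                not (C iff D): β-rule — branch into C, not D  //  not C, D.
                  branch 1.2.2.2.1 (add C, not D):
                    × closes — contains both D and not D.
                  branch 1.2.2.2.2 (add not C, D):
                    ○ open, literals {B=F, C=F, D=T, F=T}.
  branch 2 (add D):
    not ((C iff D) iff D): β-rule — branch into (C iff D), not D  //  not (C iff D), D.
      branch 2.1 (add (C iff D), not D):
        × closes — contains both D and not D.
      branch 2.2 (add not (C iff D), D):
        (B iff B): β-rule — branch into B, B  //  not B, not B.
          branch 2.2.1 (add B, B):
            not (C iff D): β-rule — branch into C, not D  //  not C, D.
              branch 2.2.1.1 (add C, not D):
                × closes — contains both D and not D.
              branch 2.2.1.2 (add not C, D):
                ○ open, literals {B=T, C=F, D=T, F=T}.
          branch 2.2.2 (add not B, not B):
            not (C iff D): β-rule — branch into C, not D  //  not C, D.
              branch 2.2.2.1 (add C, not D):
                × closes — contains both D and not D.
              branch 2.2.2.2 (add not C, D):
                ○ open, literals {B=F, C=F, D=T, F=T}.
11 branches closed, 10 open.
An open branch gives a countermodel: B=T, C=F, D=F, F=T (unmentioned atoms arbitrary); the premises hold there but the conclusion fails.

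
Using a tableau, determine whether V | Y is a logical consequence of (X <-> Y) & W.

Initial set: {((X <-> Y) & W); ~(V | Y)}.
((X <-> Y) & W): α-rule — add (X <-> Y), W.
~(V | Y): α-rule — add ~V, ~Y.
(X <-> Y): β-rule — branch into X, Y  //  ~X, ~Y.
  branch 1 (add X, Y):
    × closes — contains both Y and ~Y.
  branch 2 (add ~X, ~Y):
    ○ open, literals {V=0, W=1, X=0, Y=0}.
1 branch closed, 1 open.
An open branch gives a countermodel: V=0, W=1, X=0, Y=0 (unmentioned atoms arbitrary); the premises hold there but the conclusion fails.

No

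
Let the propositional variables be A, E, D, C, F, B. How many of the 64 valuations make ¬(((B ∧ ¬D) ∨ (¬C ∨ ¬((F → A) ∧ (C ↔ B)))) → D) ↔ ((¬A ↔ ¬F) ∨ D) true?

Initial set: {T (¬(((B ∧ ¬D) ∨ (¬C ∨ ¬((F → A) ∧ (C ↔ B)))) → D) ↔ ((¬A ↔ ¬F) ∨ D))}.
T (¬(((B ∧ ¬D) ∨ (¬C ∨ ¬((F → A) ∧ (C ↔ B)))) → D) ↔ ((¬A ↔ ¬F) ∨ D)): β-rule — branch into T ¬(((B ∧ ¬D) ∨ (¬C ∨ ¬((F → A) ∧ (C ↔ B)))) → D), T ((¬A ↔ ¬F) ∨ D)  //  F ¬(((B ∧ ¬D) ∨ (¬C ∨ ¬((F → A) ∧ (C ↔ B)))) → D), F ((¬A ↔ ¬F) ∨ D).
  branch 1 (add T ¬(((B ∧ ¬D) ∨ (¬C ∨ ¬((F → A) ∧ (C ↔ B)))) → D), T ((¬A ↔ ¬F) ∨ D)):
    T ¬(((B ∧ ¬D) ∨ (¬C ∨ ¬((F → A) ∧ (C ↔ B)))) → D): α-rule — add T ((B ∧ ¬D) ∨ (¬C ∨ ¬((F → A) ∧ (C ↔ B)))), F D.
    T ((¬A ↔ ¬F) ∨ D): β-rule — branch into T (¬A ↔ ¬F)  //  T D.
      branch 1.1 (add T (¬A ↔ ¬F)):
        T ((B ∧ ¬D) ∨ (¬C ∨ ¬((F → A) ∧ (C ↔ B)))): β-rule — branch into T (B ∧ ¬D)  //  T (¬C ∨ ¬((F → A) ∧ (C ↔ B))).
          branch 1.1.1 (add T (B ∧ ¬D)):
            T (B ∧ ¬D): α-rule — add T B, T ¬D.
            T (¬A ↔ ¬F): β-rule — branch into T ¬A, T ¬F  //  F ¬A, F ¬F.
              branch 1.1.1.1 (add T ¬A, T ¬F):
                ○ open, literals {A=false, B=true, D=false, F=false}.
              branch 1.1.1.2 (add F ¬A, F ¬F):
                ○ open, literals {A=true, B=true, D=false, F=true}.
          branch 1.1.2 (add T (¬C ∨ ¬((F → A) ∧ (C ↔ B)))):
            T (¬A ↔ ¬F): β-rule — branch into T ¬A, T ¬F  //  F ¬A, F ¬F.
              branch 1.1.2.1 (add T ¬A, T ¬F):
                T (¬C ∨ ¬((F → A) ∧ (C ↔ B))): β-rule — branch into T ¬C  //  T ¬((F → A) ∧ (C ↔ B)).
                  branch 1.1.2.1.1 (add T ¬C):
                    ○ open, literals {A=false, C=false, D=false, F=false}.
                  branch 1.1.2.1.2 (add T ¬((F → A) ∧ (C ↔ B))):
                    T ¬((F → A) ∧ (C ↔ B)): β-rule — branch into F (F → A)  //  F (C ↔ B).
                      branch 1.1.2.1.2.1 (add F (F → A)):
                        F (F → A): α-rule — add T F, F A.
                        × closes — contains both F and ¬F.
                      branch 1.1.2.1.2.2 (add F (C ↔ B)):
                        F (C ↔ B): β-rule — branch into T C, F B  //  F C, T B.
                          branch 1.1.2.1.2.2.1 (add T C, F B):
                            ○ open, literals {A=false, B=false, C=true, D=false, F=false}.
                          branch 1.1.2.1.2.2.2 (add F C, T B):
                            ○ open, literals {A=false, B=true, C=false, D=false, F=false}.
              branch 1.1.2.2 (add F ¬A, F ¬F):
                T (¬C ∨ ¬((F → A) ∧ (C ↔ B))): β-rule — branch into T ¬C  //  T ¬((F → A) ∧ (C ↔ B)).
                  branch 1.1.2.2.1 (add T ¬C):
                    ○ open, literals {A=true, C=false, D=false, F=true}.
                  branch 1.1.2.2.2 (add T ¬((F → A) ∧ (C ↔ B))):
                    T ¬((F → A) ∧ (C ↔ B)): β-rule — branch into F (F → A)  //  F (C ↔ B).
                      branch 1.1.2.2.2.1 (add F (F → A)):
                        F (F → A): α-rule — add T F, F A.
                        × closes — contains both A and ¬A.
                      branch 1.1.2.2.2.2 (add F (C ↔ B)):
                        F (C ↔ B): β-rule — branch into T C, F B  //  F C, T B.
                          branch 1.1.2.2.2.2.1 (add T C, F B):
                            ○ open, literals {A=true, B=false, C=true, D=false, F=true}.
                          branch 1.1.2.2.2.2.2 (add F C, T B):
                            ○ open, literals {A=true, B=true, C=false, D=false, F=true}.
      branch 1.2 (add T D):
        × closes — contains both D and ¬D.
  branch 2 (add F ¬(((B ∧ ¬D) ∨ (¬C ∨ ¬((F → A) ∧ (C ↔ B)))) → D), F ((¬A ↔ ¬F) ∨ D)):
    F ((¬A ↔ ¬F) ∨ D): α-rule — add F (¬A ↔ ¬F), F D.
    F ¬(((B ∧ ¬D) ∨ (¬C ∨ ¬((F → A) ∧ (C ↔ B)))) → D): β-rule — branch into F ((B ∧ ¬D) ∨ (¬C ∨ ¬((F → A) ∧ (C ↔ B))))  //  T D.
      branch 2.1 (add F ((B ∧ ¬D) ∨ (¬C ∨ ¬((F → A) ∧ (C ↔ B))))):
        F ((B ∧ ¬D) ∨ (¬C ∨ ¬((F → A) ∧ (C ↔ B)))): α-rule — add F (B ∧ ¬D), F (¬C ∨ ¬((F → A) ∧ (C ↔ B))).
        F (¬C ∨ ¬((F → A) ∧ (C ↔ B))): α-rule — add F ¬C, F ¬((F → A) ∧ (C ↔ B)).
        F ¬((F → A) ∧ (C ↔ B)): α-rule — add T (F → A), T (C ↔ B).
        F (¬A ↔ ¬F): β-rule — branch into T ¬A, F ¬F  //  F ¬A, T ¬F.
          branch 2.1.1 (add T ¬A, F ¬F):
            F (B ∧ ¬D): β-rule — branch into F B  //  F ¬D.
              branch 2.1.1.1 (add F B):
                T (F → A): β-rule — branch into F F  //  T A.
                  branch 2.1.1.1.1 (add F F):
                    × closes — contains both F and ¬F.
                  branch 2.1.1.1.2 (add T A):
                    × closes — contains both A and ¬A.
              branch 2.1.1.2 (add F ¬D):
                × closes — contains both D and ¬D.
          branch 2.1.2 (add F ¬A, T ¬F):
            F (B ∧ ¬D): β-rule — branch into F B  //  F ¬D.
              branch 2.1.2.1 (add F B):
                T (F → A): β-rule — branch into F F  //  T A.
                  branch 2.1.2.1.1 (add F F):
                    T (C ↔ B): β-rule — branch into T C, T B  //  F C, F B.
                      branch 2.1.2.1.1.1 (add T C, T B):
                        × closes — contains both B and ¬B.
                      branch 2.1.2.1.1.2 (add F C, F B):
                        × closes — contains both C and ¬C.
                  branch 2.1.2.1.2 (add T A):
                    T (C ↔ B): β-rule — branch into T C, T B  //  F C, F B.
                      branch 2.1.2.1.2.1 (add T C, T B):
                        × closes — contains both B and ¬B.
                      branch 2.1.2.1.2.2 (add F C, F B):
                        × closes — contains both C and ¬C.
              branch 2.1.2.2 (add F ¬D):
                × closes — contains both D and ¬D.
      branch 2.2 (add T D):
        × closes — contains both D and ¬D.
12 branches closed, 8 open.
Each open branch fixes some atoms; the unmentioned ones are free. Counting distinct full assignments: branch {A=false, B=true, D=false, F=false} (E, C) contributes 4 new; branch {A=true, B=true, D=false, F=true} (E, C) contributes 4 new; branch {A=false, C=false, D=false, F=false} (E, B) contributes 2 new; branch {A=false, B=false, C=true, D=false, F=false} (E) contributes 2 new; branch {A=false, B=true, C=false, D=false, F=false} (E) contributes 0 new; branch {A=true, C=false, D=false, F=true} (E, B) contributes 2 new; branch {A=true, B=false, C=true, D=false, F=true} (E) contributes 2 new; branch {A=true, B=true, C=false, D=false, F=true} (E) contributes 0 new. Total: 16.

16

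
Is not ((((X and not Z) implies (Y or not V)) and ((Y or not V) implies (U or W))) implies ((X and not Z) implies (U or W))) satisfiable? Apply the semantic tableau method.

Initial set: {not ((((X and not Z) implies (Y or not V)) and ((Y or not V) implies (U or W))) implies ((X and not Z) implies (U or W)))}.
not ((((X and not Z) implies (Y or not V)) and ((Y or not V) implies (U or W))) implies ((X and not Z) implies (U or W))): α-rule — add (((X and not Z) implies (Y or not V)) and ((Y or not V) implies (U or W))), not ((X and not Z) implies (U or W)).
(((X and not Z) implies (Y or not V)) and ((Y or not V) implies (U or W))): α-rule — add ((X and not Z) implies (Y or not V)), ((Y or not V) implies (U or W)).
not ((X and not Z) implies (U or W)): α-rule — add (X and not Z), not (U or W).
(X and not Z): α-rule — add X, not Z.
not (U or W): α-rule — add not U, not W.
((X and not Z) implies (Y or not V)): β-rule — branch into not (X and not Z)  //  (Y or not V).
  branch 1 (add not (X and not Z)):
    ((Y or not V) implies (U or W)): β-rule — branch into not (Y or not V)  //  (U or W).
      branch 1.1 (add not (Y or not V)):
        not (Y or not V): α-rule — add not Y, not not V.
        not (X and not Z): β-rule — branch into not X  //  not not Z.
          branch 1.1.1 (add not X):
            × closes — contains both X and not X.
          branch 1.1.2 (add not not Z):
            × closes — contains both Z and not Z.
      branch 1.2 (add (U or W)):
        not (X and not Z): β-rule — branch into not X  //  not not Z.
          branch 1.2.1 (add not X):
            × closes — contains both X and not X.
          branch 1.2.2 (add not not Z):
            × closes — contains both Z and not Z.
  branch 2 (add (Y or not V)):
    ((Y or not V) implies (U or W)): β-rule — branch into not (Y or not V)  //  (U or W).
      branch 2.1 (add not (Y or not V)):
        not (Y or not V): α-rule — add not Y, not not V.
        (Y or not V): β-rule — branch into Y  //  not V.
          branch 2.1.1 (add Y):
            × closes — contains both Y and not Y.
          branch 2.1.2 (add not V):
            × closes — contains both V and not V.
      branch 2.2 (add (U or W)):
        (Y or not V): β-rule — branch into Y  //  not V.
          branch 2.2.1 (add Y):
            (U or W): β-rule — branch into U  //  W.
              branch 2.2.1.1 (add U):
                × closes — contains both U and not U.
              branch 2.2.1.2 (add W):
                × closes — contains both W and not W.
          branch 2.2.2 (add not V):
            (U or W): β-rule — branch into U  //  W.
              branch 2.2.2.1 (add U):
                × closes — contains both U and not U.
              branch 2.2.2.2 (add W):
                × closes — contains both W and not W.
All 10 branches close.
Every branch closed; the formula is unsatisfiable.

Unsatisfiable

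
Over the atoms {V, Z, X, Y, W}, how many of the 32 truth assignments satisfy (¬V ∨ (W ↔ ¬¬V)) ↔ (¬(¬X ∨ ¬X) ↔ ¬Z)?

16

Initial set: {((¬V ∨ (W ↔ ¬¬V)) ↔ (¬(¬X ∨ ¬X) ↔ ¬Z))}.
((¬V ∨ (W ↔ ¬¬V)) ↔ (¬(¬X ∨ ¬X) ↔ ¬Z)): β-rule — branch into (¬V ∨ (W ↔ ¬¬V)), (¬(¬X ∨ ¬X) ↔ ¬Z)  //  ¬(¬V ∨ (W ↔ ¬¬V)), ¬(¬(¬X ∨ ¬X) ↔ ¬Z).
  branch 1 (add (¬V ∨ (W ↔ ¬¬V)), (¬(¬X ∨ ¬X) ↔ ¬Z)):
    (¬V ∨ (W ↔ ¬¬V)): β-rule — branch into ¬V  //  (W ↔ ¬¬V).
      branch 1.1 (add ¬V):
        (¬(¬X ∨ ¬X) ↔ ¬Z): β-rule — branch into ¬(¬X ∨ ¬X), ¬Z  //  ¬¬(¬X ∨ ¬X), ¬¬Z.
          branch 1.1.1 (add ¬(¬X ∨ ¬X), ¬Z):
            ¬(¬X ∨ ¬X): α-rule — add ¬¬X, ¬¬X.
            ○ open, literals {V=F, X=T, Z=F}.
          branch 1.1.2 (add ¬¬(¬X ∨ ¬X), ¬¬Z):
            ¬¬(¬X ∨ ¬X): β-rule — branch into ¬X  //  ¬X.
              branch 1.1.2.1 (add ¬X):
                ○ open, literals {V=F, X=F, Z=T}.
              branch 1.1.2.2 (add ¬X):
                ○ open, literals {V=F, X=F, Z=T}.
      branch 1.2 (add (W ↔ ¬¬V)):
        (¬(¬X ∨ ¬X) ↔ ¬Z): β-rule — branch into ¬(¬X ∨ ¬X), ¬Z  //  ¬¬(¬X ∨ ¬X), ¬¬Z.
          branch 1.2.1 (add ¬(¬X ∨ ¬X), ¬Z):
            ¬(¬X ∨ ¬X): α-rule — add ¬¬X, ¬¬X.
            (W ↔ ¬¬V): β-rule — branch into W, ¬¬V  //  ¬W, ¬¬¬V.
              branch 1.2.1.1 (add W, ¬¬V):
                ¬¬V: drop double negation, giving V.
                ○ open, literals {V=T, W=T, X=T, Z=F}.
              branch 1.2.1.2 (add ¬W, ¬¬¬V):
                ¬¬¬V: drop double negation, giving ¬V.
                ○ open, literals {V=F, W=F, X=T, Z=F}.
          branch 1.2.2 (add ¬¬(¬X ∨ ¬X), ¬¬Z):
            (W ↔ ¬¬V): β-rule — branch into W, ¬¬V  //  ¬W, ¬¬¬V.
              branch 1.2.2.1 (add W, ¬¬V):
                ¬¬V: drop double negation, giving V.
                ¬¬(¬X ∨ ¬X): β-rule — branch into ¬X  //  ¬X.
                  branch 1.2.2.1.1 (add ¬X):
                    ○ open, literals {V=T, W=T, X=F, Z=T}.
                  branch 1.2.2.1.2 (add ¬X):
                    ○ open, literals {V=T, W=T, X=F, Z=T}.
              branch 1.2.2.2 (add ¬W, ¬¬¬V):
                ¬¬¬V: drop double negation, giving ¬V.
                ¬¬(¬X ∨ ¬X): β-rule — branch into ¬X  //  ¬X.
                  branch 1.2.2.2.1 (add ¬X):
                    ○ open, literals {V=F, W=F, X=F, Z=T}.
                  branch 1.2.2.2.2 (add ¬X):
                    ○ open, literals {V=F, W=F, X=F, Z=T}.
  branch 2 (add ¬(¬V ∨ (W ↔ ¬¬V)), ¬(¬(¬X ∨ ¬X) ↔ ¬Z)):
    ¬(¬V ∨ (W ↔ ¬¬V)): α-rule — add ¬¬V, ¬(W ↔ ¬¬V).
    ¬(¬(¬X ∨ ¬X) ↔ ¬Z): β-rule — branch into ¬(¬X ∨ ¬X), ¬¬Z  //  ¬¬(¬X ∨ ¬X), ¬Z.
      branch 2.1 (add ¬(¬X ∨ ¬X), ¬¬Z):
        ¬(¬X ∨ ¬X): α-rule — add ¬¬X, ¬¬X.
        ¬(W ↔ ¬¬V): β-rule — branch into W, ¬¬¬V  //  ¬W, ¬¬V.
          branch 2.1.1 (add W, ¬¬¬V):
            ¬¬¬V: drop double negation, giving ¬V.
            × closes — contains both V and ¬V.
          branch 2.1.2 (add ¬W, ¬¬V):
            ¬¬V: drop double negation, giving V.
            ○ open, literals {V=T, W=F, X=T, Z=T}.
      branch 2.2 (add ¬¬(¬X ∨ ¬X), ¬Z):
        ¬(W ↔ ¬¬V): β-rule — branch into W, ¬¬¬V  //  ¬W, ¬¬V.
          branch 2.2.1 (add W, ¬¬¬V):
            ¬¬¬V: drop double negation, giving ¬V.
            × closes — contains both V and ¬V.
          branch 2.2.2 (add ¬W, ¬¬V):
            ¬¬V: drop double negation, giving V.
            ¬¬(¬X ∨ ¬X): β-rule — branch into ¬X  //  ¬X.
              branch 2.2.2.1 (add ¬X):
                ○ open, literals {V=T, W=F, X=F, Z=F}.
              branch 2.2.2.2 (add ¬X):
                ○ open, literals {V=T, W=F, X=F, Z=F}.
2 branches closed, 12 open.
Each open branch fixes some atoms; the unmentioned ones are free. Counting distinct full assignments: branch {V=F, X=T, Z=F} (Y, W) contributes 4 new; branch {V=F, X=F, Z=T} (Y, W) contributes 4 new; branch {V=F, X=F, Z=T} (Y, W) contributes 0 new; branch {V=T, W=T, X=T, Z=F} (Y) contributes 2 new; branch {V=F, W=F, X=T, Z=F} (Y) contributes 0 new; branch {V=T, W=T, X=F, Z=T} (Y) contributes 2 new; branch {V=T, W=T, X=F, Z=T} (Y) contributes 0 new; branch {V=F, W=F, X=F, Z=T} (Y) contributes 0 new; branch {V=F, W=F, X=F, Z=T} (Y) contributes 0 new; branch {V=T, W=F, X=T, Z=T} (Y) contributes 2 new; branch {V=T, W=F, X=F, Z=F} (Y) contributes 2 new; branch {V=T, W=F, X=F, Z=F} (Y) contributes 0 new. Total: 16.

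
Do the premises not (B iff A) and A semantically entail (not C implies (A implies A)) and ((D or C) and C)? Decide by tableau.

Initial set: {T (not (B iff A) and A); F ((not C implies (A implies A)) and ((D or C) and C))}.
T (not (B iff A) and A): α-rule — add T not (B iff A), T A.
F ((not C implies (A implies A)) and ((D or C) and C)): β-rule — branch into F (not C implies (A implies A))  //  F ((D or C) and C).
  branch 1 (add F (not C implies (A implies A))):
    F (not C implies (A implies A)): α-rule — add T not C, F (A implies A).
    F (A implies A): α-rule — add T A, F A.
    × closes — contains both A and not A.
  branch 2 (add F ((D or C) and C)):
    T not (B iff A): β-rule — branch into T B, F A  //  F B, T A.
      branch 2.1 (add T B, F A):
        × closes — contains both A and not A.
      branch 2.2 (add F B, T A):
        F ((D or C) and C): β-rule — branch into F (D or C)  //  F C.
          branch 2.2.1 (add F (D or C)):
            F (D or C): α-rule — add F D, F C.
            ○ open, literals {A=1, B=0, C=0, D=0}.
          branch 2.2.2 (add F C):
            ○ open, literals {A=1, B=0, C=0}.
2 branches closed, 2 open.
An open branch gives a countermodel: A=1, B=0, C=0, D=0 (unmentioned atoms arbitrary); the premises hold there but the conclusion fails.

No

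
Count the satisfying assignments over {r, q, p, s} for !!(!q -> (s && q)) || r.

12

Initial set: {(!!(!q -> (s && q)) || r)}.
(!!(!q -> (s && q)) || r): β-rule — branch into !!(!q -> (s && q))  //  r.
  branch 1 (add !!(!q -> (s && q))):
    !!(!q -> (s && q)): drop double negation, giving (!q -> (s && q)).
    (!q -> (s && q)): β-rule — branch into !!q  //  (s && q).
      branch 1.1 (add !!q):
        ○ open, literals {q=true}.
      branch 1.2 (add (s && q)):
        (s && q): α-rule — add s, q.
        ○ open, literals {q=true, s=true}.
  branch 2 (add r):
    ○ open, literals {r=true}.
0 branches closed, 3 open.
Each open branch fixes some atoms; the unmentioned ones are free. Counting distinct full assignments: branch {q=true} (r, p, s) contributes 8 new; branch {q=true, s=true} (r, p) contributes 0 new; branch {r=true} (q, p, s) contributes 4 new. Total: 12.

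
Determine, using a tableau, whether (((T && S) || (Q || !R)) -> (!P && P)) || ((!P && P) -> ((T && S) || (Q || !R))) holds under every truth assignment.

Assume the negation and expand:
Initial set: {!((((T && S) || (Q || !R)) -> (!P && P)) || ((!P && P) -> ((T && S) || (Q || !R))))}.
!((((T && S) || (Q || !R)) -> (!P && P)) || ((!P && P) -> ((T && S) || (Q || !R)))): α-rule — add !(((T && S) || (Q || !R)) -> (!P && P)), !((!P && P) -> ((T && S) || (Q || !R))).
!(((T && S) || (Q || !R)) -> (!P && P)): α-rule — add ((T && S) || (Q || !R)), !(!P && P).
!((!P && P) -> ((T && S) || (Q || !R))): α-rule — add (!P && P), !((T && S) || (Q || !R)).
(!P && P): α-rule — add !P, P.
× closes — contains both P and !P.
All 1 branch closes.
Every branch closed, so the negation is unsatisfiable and the formula is valid.

Valid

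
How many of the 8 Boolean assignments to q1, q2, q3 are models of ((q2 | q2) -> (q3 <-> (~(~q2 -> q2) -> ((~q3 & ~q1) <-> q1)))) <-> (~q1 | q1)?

Initial set: {(((q2 | q2) -> (q3 <-> (~(~q2 -> q2) -> ((~q3 & ~q1) <-> q1)))) <-> (~q1 | q1))}.
(((q2 | q2) -> (q3 <-> (~(~q2 -> q2) -> ((~q3 & ~q1) <-> q1)))) <-> (~q1 | q1)): β-rule — branch into ((q2 | q2) -> (q3 <-> (~(~q2 -> q2) -> ((~q3 & ~q1) <-> q1)))), (~q1 | q1)  //  ~((q2 | q2) -> (q3 <-> (~(~q2 -> q2) -> ((~q3 & ~q1) <-> q1)))), ~(~q1 | q1).
  branch 1 (add ((q2 | q2) -> (q3 <-> (~(~q2 -> q2) -> ((~q3 & ~q1) <-> q1)))), (~q1 | q1)):
    ((q2 | q2) -> (q3 <-> (~(~q2 -> q2) -> ((~q3 & ~q1) <-> q1)))): β-rule — branch into ~(q2 | q2)  //  (q3 <-> (~(~q2 -> q2) -> ((~q3 & ~q1) <-> q1))).
      branch 1.1 (add ~(q2 | q2)):
        ~(q2 | q2): α-rule — add ~q2, ~q2.
        (~q1 | q1): β-rule — branch into ~q1  //  q1.
          branch 1.1.1 (add ~q1):
            ○ open, literals {q1=0, q2=0}.
          branch 1.1.2 (add q1):
            ○ open, literals {q1=1, q2=0}.
      branch 1.2 (add (q3 <-> (~(~q2 -> q2) -> ((~q3 & ~q1) <-> q1)))):
        (~q1 | q1): β-rule — branch into ~q1  //  q1.
          branch 1.2.1 (add ~q1):
            (q3 <-> (~(~q2 -> q2) -> ((~q3 & ~q1) <-> q1))): β-rule — branch into q3, (~(~q2 -> q2) -> ((~q3 & ~q1) <-> q1))  //  ~q3, ~(~(~q2 -> q2) -> ((~q3 & ~q1) <-> q1)).
              branch 1.2.1.1 (add q3, (~(~q2 -> q2) -> ((~q3 & ~q1) <-> q1))):
                (~(~q2 -> q2) -> ((~q3 & ~q1) <-> q1)): β-rule — branch into ~~(~q2 -> q2)  //  ((~q3 & ~q1) <-> q1).
                  branch 1.2.1.1.1 (add ~~(~q2 -> q2)):
                    ~~(~q2 -> q2): β-rule — branch into ~~q2  //  q2.
                      branch 1.2.1.1.1.1 (add ~~q2):
                        ○ open, literals {q1=0, q2=1, q3=1}.
                      branch 1.2.1.1.1.2 (add q2):
                        ○ open, literals {q1=0, q2=1, q3=1}.
                  branch 1.2.1.1.2 (add ((~q3 & ~q1) <-> q1)):
                    ((~q3 & ~q1) <-> q1): β-rule — branch into (~q3 & ~q1), q1  //  ~(~q3 & ~q1), ~q1.
                      branch 1.2.1.1.2.1 (add (~q3 & ~q1), q1):
                        × closes — contains both q1 and ~q1.
                      branch 1.2.1.1.2.2 (add ~(~q3 & ~q1), ~q1):
                        ~(~q3 & ~q1): β-rule — branch into ~~q3  //  ~~q1.
                          branch 1.2.1.1.2.2.1 (add ~~q3):
                            ○ open, literals {q1=0, q3=1}.
                          branch 1.2.1.1.2.2.2 (add ~~q1):
                            × closes — contains both q1 and ~q1.
              branch 1.2.1.2 (add ~q3, ~(~(~q2 -> q2) -> ((~q3 & ~q1) <-> q1))):
                ~(~(~q2 -> q2) -> ((~q3 & ~q1) <-> q1)): α-rule — add ~(~q2 -> q2), ~((~q3 & ~q1) <-> q1).
                ~(~q2 -> q2): α-rule — add ~q2, ~q2.
                ~((~q3 & ~q1) <-> q1): β-rule — branch into (~q3 & ~q1), ~q1  //  ~(~q3 & ~q1), q1.
                  branch 1.2.1.2.1 (add (~q3 & ~q1), ~q1):
                    (~q3 & ~q1): α-rule — add ~q3, ~q1.
                    ○ open, literals {q1=0, q2=0, q3=0}.
                  branch 1.2.1.2.2 (add ~(~q3 & ~q1), q1):
                    × closes — contains both q1 and ~q1.
          branch 1.2.2 (add q1):
            (q3 <-> (~(~q2 -> q2) -> ((~q3 & ~q1) <-> q1))): β-rule — branch into q3, (~(~q2 -> q2) -> ((~q3 & ~q1) <-> q1))  //  ~q3, ~(~(~q2 -> q2) -> ((~q3 & ~q1) <-> q1)).
              branch 1.2.2.1 (add q3, (~(~q2 -> q2) -> ((~q3 & ~q1) <-> q1))):
                (~(~q2 -> q2) -> ((~q3 & ~q1) <-> q1)): β-rule — branch into ~~(~q2 -> q2)  //  ((~q3 & ~q1) <-> q1).
                  branch 1.2.2.1.1 (add ~~(~q2 -> q2)):
                    ~~(~q2 -> q2): β-rule — branch into ~~q2  //  q2.
                      branch 1.2.2.1.1.1 (add ~~q2):
                        ○ open, literals {q1=1, q2=1, q3=1}.
                      branch 1.2.2.1.1.2 (add q2):
                        ○ open, literals {q1=1, q2=1, q3=1}.
                  branch 1.2.2.1.2 (add ((~q3 & ~q1) <-> q1)):
                    ((~q3 & ~q1) <-> q1): β-rule — branch into (~q3 & ~q1), q1  //  ~(~q3 & ~q1), ~q1.
                      branch 1.2.2.1.2.1 (add (~q3 & ~q1), q1):
                        (~q3 & ~q1): α-rule — add ~q3, ~q1.
                        × closes — contains both q3 and ~q3.
                      branch 1.2.2.1.2.2 (add ~(~q3 & ~q1), ~q1):
                        × closes — contains both q1 and ~q1.
              branch 1.2.2.2 (add ~q3, ~(~(~q2 -> q2) -> ((~q3 & ~q1) <-> q1))):
                ~(~(~q2 -> q2) -> ((~q3 & ~q1) <-> q1)): α-rule — add ~(~q2 -> q2), ~((~q3 & ~q1) <-> q1).
                ~(~q2 -> q2): α-rule — add ~q2, ~q2.
                ~((~q3 & ~q1) <-> q1): β-rule — branch into (~q3 & ~q1), ~q1  //  ~(~q3 & ~q1), q1.
                  branch 1.2.2.2.1 (add (~q3 & ~q1), ~q1):
                    × closes — contains both q1 and ~q1.
                  branch 1.2.2.2.2 (add ~(~q3 & ~q1), q1):
                    ~(~q3 & ~q1): β-rule — branch into ~~q3  //  ~~q1.
                      branch 1.2.2.2.2.1 (add ~~q3):
                        × closes — contains both q3 and ~q3.
                      branch 1.2.2.2.2.2 (add ~~q1):
                        ○ open, literals {q1=1, q2=0, q3=0}.
  branch 2 (add ~((q2 | q2) -> (q3 <-> (~(~q2 -> q2) -> ((~q3 & ~q1) <-> q1)))), ~(~q1 | q1)):
    ~((q2 | q2) -> (q3 <-> (~(~q2 -> q2) -> ((~q3 & ~q1) <-> q1)))): α-rule — add (q2 | q2), ~(q3 <-> (~(~q2 -> q2) -> ((~q3 & ~q1) <-> q1))).
    ~(~q1 | q1): α-rule — add ~~q1, ~q1.
    × closes — contains both q1 and ~q1.
8 branches closed, 9 open.
Each open branch fixes some atoms; the unmentioned ones are free. Counting distinct full assignments: branch {q1=0, q2=0} (q3) contributes 2 new; branch {q1=1, q2=0} (q3) contributes 2 new; branch {q1=0, q2=1, q3=1} (none free) contributes 1 new; branch {q1=0, q2=1, q3=1} (none free) contributes 0 new; branch {q1=0, q3=1} (q2) contributes 0 new; branch {q1=0, q2=0, q3=0} (none free) contributes 0 new; branch {q1=1, q2=1, q3=1} (none free) contributes 1 new; branch {q1=1, q2=1, q3=1} (none free) contributes 0 new; branch {q1=1, q2=0, q3=0} (none free) contributes 0 new. Total: 6.

6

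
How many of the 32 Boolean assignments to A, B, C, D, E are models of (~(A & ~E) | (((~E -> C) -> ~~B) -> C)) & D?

14

Initial set: {((~(A & ~E) | (((~E -> C) -> ~~B) -> C)) & D)}.
((~(A & ~E) | (((~E -> C) -> ~~B) -> C)) & D): α-rule — add (~(A & ~E) | (((~E -> C) -> ~~B) -> C)), D.
(~(A & ~E) | (((~E -> C) -> ~~B) -> C)): β-rule — branch into ~(A & ~E)  //  (((~E -> C) -> ~~B) -> C).
  branch 1 (add ~(A & ~E)):
    ~(A & ~E): β-rule — branch into ~A  //  ~~E.
      branch 1.1 (add ~A):
        ○ open, literals {A=0, D=1}.
      branch 1.2 (add ~~E):
        ○ open, literals {D=1, E=1}.
  branch 2 (add (((~E -> C) -> ~~B) -> C)):
    (((~E -> C) -> ~~B) -> C): β-rule — branch into ~((~E -> C) -> ~~B)  //  C.
      branch 2.1 (add ~((~E -> C) -> ~~B)):
        ~((~E -> C) -> ~~B): α-rule — add (~E -> C), ~~~B.
        ~~~B: drop double negation, giving ~B.
        (~E -> C): β-rule — branch into ~~E  //  C.
          branch 2.1.1 (add ~~E):
            ○ open, literals {B=0, D=1, E=1}.
          branch 2.1.2 (add C):
            ○ open, literals {B=0, C=1, D=1}.
      branch 2.2 (add C):
        ○ open, literals {C=1, D=1}.
0 branches closed, 5 open.
Each open branch fixes some atoms; the unmentioned ones are free. Counting distinct full assignments: branch {A=0, D=1} (B, C, E) contributes 8 new; branch {D=1, E=1} (A, B, C) contributes 4 new; branch {B=0, D=1, E=1} (A, C) contributes 0 new; branch {B=0, C=1, D=1} (A, E) contributes 1 new; branch {C=1, D=1} (A, B, E) contributes 1 new. Total: 14.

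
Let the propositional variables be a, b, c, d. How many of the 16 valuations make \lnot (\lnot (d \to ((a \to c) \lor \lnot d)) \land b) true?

Initial set: {\lnot (\lnot (d \to ((a \to c) \lor \lnot d)) \land b)}.
\lnot (\lnot (d \to ((a \to c) \lor \lnot d)) \land b): β-rule — branch into \lnot \lnot (d \to ((a \to c) \lor \lnot d))  //  \lnot b.
  branch 1 (add \lnot \lnot (d \to ((a \to c) \lor \lnot d))):
    \lnot \lnot (d \to ((a \to c) \lor \lnot d)): β-rule — branch into \lnot d  //  ((a \to c) \lor \lnot d).
      branch 1.1 (add \lnot d):
        ○ open, literals {d=false}.
      branch 1.2 (add ((a \to c) \lor \lnot d)):
        ((a \to c) \lor \lnot d): β-rule — branch into (a \to c)  //  \lnot d.
          branch 1.2.1 (add (a \to c)):
            (a \to c): β-rule — branch into \lnot a  //  c.
              branch 1.2.1.1 (add \lnot a):
                ○ open, literals {a=false}.
              branch 1.2.1.2 (add c):
                ○ open, literals {c=true}.
          branch 1.2.2 (add \lnot d):
            ○ open, literals {d=false}.
  branch 2 (add \lnot b):
    ○ open, literals {b=false}.
0 branches closed, 5 open.
Each open branch fixes some atoms; the unmentioned ones are free. Counting distinct full assignments: branch {d=false} (a, b, c) contributes 8 new; branch {a=false} (b, c, d) contributes 4 new; branch {c=true} (a, b, d) contributes 2 new; branch {d=false} (a, b, c) contributes 0 new; branch {b=false} (a, c, d) contributes 1 new. Total: 15.

15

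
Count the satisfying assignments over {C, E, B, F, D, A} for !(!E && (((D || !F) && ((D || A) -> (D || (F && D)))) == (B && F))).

Initial set: {!(!E && (((D || !F) && ((D || A) -> (D || (F && D)))) == (B && F)))}.
!(!E && (((D || !F) && ((D || A) -> (D || (F && D)))) == (B && F))): β-rule — branch into !!E  //  !(((D || !F) && ((D || A) -> (D || (F && D)))) == (B && F)).
  branch 1 (add !!E):
    ○ open, literals {E=T}.
  branch 2 (add !(((D || !F) && ((D || A) -> (D || (F && D)))) == (B && F))):
    !(((D || !F) && ((D || A) -> (D || (F && D)))) == (B && F)): β-rule — branch into ((D || !F) && ((D || A) -> (D || (F && D)))), !(B && F)  //  !((D || !F) && ((D || A) -> (D || (F && D)))), (B && F).
      branch 2.1 (add ((D || !F) && ((D || A) -> (D || (F && D)))), !(B && F)):
        ((D || !F) && ((D || A) -> (D || (F && D)))): α-rule — add (D || !F), ((D || A) -> (D || (F && D))).
        !(B && F): β-rule — branch into !B  //  !F.
          branch 2.1.1 (add !B):
            (D || !F): β-rule — branch into D  //  !F.
              branch 2.1.1.1 (add D):
                ((D || A) -> (D || (F && D))): β-rule — branch into !(D || A)  //  (D || (F && D)).
                  branch 2.1.1.1.1 (add !(D || A)):
                    !(D || A): α-rule — add !D, !A.
                    × closes — contains both D and !D.
                  branch 2.1.1.1.2 (add (D || (F && D))):
                    (D || (F && D)): β-rule — branch into D  //  (F && D).
                      branch 2.1.1.1.2.1 (add D):
                        ○ open, literals {B=F, D=T}.
                      branch 2.1.1.1.2.2 (add (F && D)):
                        (F && D): α-rule — add F, D.
                        ○ open, literals {B=F, D=T, F=T}.
              branch 2.1.1.2 (add !F):
                ((D || A) -> (D || (F && D))): β-rule — branch into !(D || A)  //  (D || (F && D)).
                  branch 2.1.1.2.1 (add !(D || A)):
                    !(D || A): α-rule — add !D, !A.
                    ○ open, literals {A=F, B=F, D=F, F=F}.
                  branch 2.1.1.2.2 (add (D || (F && D))):
                    (D || (F && D)): β-rule — branch into D  //  (F && D).
                      branch 2.1.1.2.2.1 (add D):
                        ○ open, literals {B=F, D=T, F=F}.
                      branch 2.1.1.2.2.2 (add (F && D)):
                        (F && D): α-rule — add F, D.
                        × closes — contains both F and !F.
          branch 2.1.2 (add !F):
            (D || !F): β-rule — branch into D  //  !F.
              branch 2.1.2.1 (add D):
                ((D || A) -> (D || (F && D))): β-rule — branch into !(D || A)  //  (D || (F && D)).
                  branch 2.1.2.1.1 (add !(D || A)):
                    !(D || A): α-rule — add !D, !A.
                    × closes — contains both D and !D.
                  branch 2.1.2.1.2 (add (D || (F && D))):
                    (D || (F && D)): β-rule — branch into D  //  (F && D).
                      branch 2.1.2.1.2.1 (add D):
                        ○ open, literals {D=T, F=F}.
                      branch 2.1.2.1.2.2 (add (F && D)):
                        (F && D): α-rule — add F, D.
                        × closes — contains both F and !F.
              branch 2.1.2.2 (add !F):
                ((D || A) -> (D || (F && D))): β-rule — branch into !(D || A)  //  (D || (F && D)).
                  branch 2.1.2.2.1 (add !(D || A)):
                    !(D || A): α-rule — add !D, !A.
                    ○ open, literals {A=F, D=F, F=F}.
                  branch 2.1.2.2.2 (add (D || (F && D))):
                    (D || (F && D)): β-rule — branch into D  //  (F && D).
                      branch 2.1.2.2.2.1 (add D):
                        ○ open, literals {D=T, F=F}.
                      branch 2.1.2.2.2.2 (add (F && D)):
                        (F && D): α-rule — add F, D.
                        × closes — contains both F and !F.
      branch 2.2 (add !((D || !F) && ((D || A) -> (D || (F && D)))), (B && F)):
        (B && F): α-rule — add B, F.
        !((D || !F) && ((D || A) -> (D || (F && D)))): β-rule — branch into !(D || !F)  //  !((D || A) -> (D || (F && D))).
          branch 2.2.1 (add !(D || !F)):
            !(D || !F): α-rule — add !D, !!F.
            ○ open, literals {B=T, D=F, F=T}.
          branch 2.2.2 (add !((D || A) -> (D || (F && D)))):
            !((D || A) -> (D || (F && D))): α-rule — add (D || A), !(D || (F && D)).
            !(D || (F && D)): α-rule — add !D, !(F && D).
            (D || A): β-rule — branch into D  //  A.
              branch 2.2.2.1 (add D):
                × closes — contains both D and !D.
              branch 2.2.2.2 (add A):
                !(F && D): β-rule — branch into !F  //  !D.
                  branch 2.2.2.2.1 (add !F):
                    × closes — contains both F and !F.
                  branch 2.2.2.2.2 (add !D):
                    ○ open, literals {A=T, B=T, D=F, F=T}.
7 branches closed, 10 open.
Each open branch fixes some atoms; the unmentioned ones are free. Counting distinct full assignments: branch {E=T} (C, B, F, D, A) contributes 32 new; branch {B=F, D=T} (C, E, F, A) contributes 8 new; branch {B=F, D=T, F=T} (C, E, A) contributes 0 new; branch {A=F, B=F, D=F, F=F} (C, E) contributes 2 new; branch {B=F, D=T, F=F} (C, E, A) contributes 0 new; branch {D=T, F=F} (C, E, B, A) contributes 4 new; branch {A=F, D=F, F=F} (C, E, B) contributes 2 new; branch {D=T, F=F} (C, E, B, A) contributes 0 new; branch {B=T, D=F, F=T} (C, E, A) contributes 4 new; branch {A=T, B=T, D=F, F=T} (C, E) contributes 0 new. Total: 52.

52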